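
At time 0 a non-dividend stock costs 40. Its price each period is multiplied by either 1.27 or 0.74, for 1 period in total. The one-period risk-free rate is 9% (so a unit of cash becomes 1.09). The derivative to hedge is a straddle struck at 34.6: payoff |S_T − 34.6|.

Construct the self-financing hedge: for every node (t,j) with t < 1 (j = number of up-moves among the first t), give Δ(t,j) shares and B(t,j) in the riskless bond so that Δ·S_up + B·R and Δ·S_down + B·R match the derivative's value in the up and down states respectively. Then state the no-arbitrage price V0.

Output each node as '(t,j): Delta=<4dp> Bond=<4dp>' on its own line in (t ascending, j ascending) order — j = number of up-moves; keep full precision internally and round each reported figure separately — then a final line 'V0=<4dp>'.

Under the risk-neutral measure, an up-move has probability p* = (R−d)/(u−d) = 0.6604 and values discount at R = 1.09.
At expiry t=1: V(1,0)=5.0000, V(1,1)=16.2000
Node (0,0) S=40.0000: V=(p*·16.2000+(1−p*)·5.0000)/1.09=11.3727; Δ=(16.2000−5.0000)/(50.8000−29.6000)=0.5283; B=V−Δ·S=-9.7594
Check: Δ(0,0)·S0 + B(0,0) = 11.3727 = V0.

(0,0): Delta=0.5283 Bond=-9.7594
V0=11.3727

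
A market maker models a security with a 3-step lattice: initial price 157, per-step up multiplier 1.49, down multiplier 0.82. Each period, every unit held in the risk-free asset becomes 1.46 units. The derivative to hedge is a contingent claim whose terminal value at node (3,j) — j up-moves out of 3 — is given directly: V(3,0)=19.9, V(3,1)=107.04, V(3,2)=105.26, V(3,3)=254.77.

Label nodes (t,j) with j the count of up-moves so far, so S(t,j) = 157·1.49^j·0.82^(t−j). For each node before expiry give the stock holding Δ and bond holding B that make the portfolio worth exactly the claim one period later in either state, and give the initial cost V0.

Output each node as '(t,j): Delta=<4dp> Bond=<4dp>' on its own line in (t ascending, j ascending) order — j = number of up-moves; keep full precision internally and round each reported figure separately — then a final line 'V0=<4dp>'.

(0,0): Delta=0.6085 Bond=-19.8414
(1,0): Delta=0.0175 Bond=47.1213
(1,1): Delta=0.6238 Bond=-32.5351
(2,0): Delta=1.2320 Bond=-59.4171
(2,1): Delta=-0.0138 Bond=74.8072
(2,2): Delta=0.6402 Bond=-53.2345
V0=75.6956

No-arbitrage ⇒ martingale measure with p* = (R−d)/(u−d) = 0.9552.
Terminal values V(3,·): V(3,0)=19.9000, V(3,1)=107.0400, V(3,2)=105.2600, V(3,3)=254.7700
Node (2,0) S=105.5668: V=(p*·107.0400+(1−p*)·19.9000)/1.46=70.6426; Δ=(107.0400−19.9000)/(157.2945−86.5648)=1.2320; B=V−Δ·S=-59.4171
Node (2,1) S=191.8226: V=(p*·105.2600+(1−p*)·107.0400)/1.46=72.1505; Δ=(105.2600−107.0400)/(285.8157−157.2945)=-0.0138; B=V−Δ·S=74.8072
Node (2,2) S=348.5557: V=(p*·254.7700+(1−p*)·105.2600)/1.46=169.9147; Δ=(254.7700−105.2600)/(519.3480−285.8157)=0.6402; B=V−Δ·S=-53.2345
Node (1,0) S=128.7400: V=(p*·72.1505+(1−p*)·70.6426)/1.46=49.3719; Δ=(72.1505−70.6426)/(191.8226−105.5668)=0.0175; B=V−Δ·S=47.1213
Node (1,1) S=233.9300: V=(p*·169.9147+(1−p*)·72.1505)/1.46=113.3817; Δ=(169.9147−72.1505)/(348.5557−191.8226)=0.6238; B=V−Δ·S=-32.5351
Node (0,0) S=157.0000: V=(p*·113.3817+(1−p*)·49.3719)/1.46=75.6956; Δ=(113.3817−49.3719)/(233.9300−128.7400)=0.6085; B=V−Δ·S=-19.8414
Each (Δ,B) replicates both successor values, so the strategy is self-financing and V0 is arbitrage-free.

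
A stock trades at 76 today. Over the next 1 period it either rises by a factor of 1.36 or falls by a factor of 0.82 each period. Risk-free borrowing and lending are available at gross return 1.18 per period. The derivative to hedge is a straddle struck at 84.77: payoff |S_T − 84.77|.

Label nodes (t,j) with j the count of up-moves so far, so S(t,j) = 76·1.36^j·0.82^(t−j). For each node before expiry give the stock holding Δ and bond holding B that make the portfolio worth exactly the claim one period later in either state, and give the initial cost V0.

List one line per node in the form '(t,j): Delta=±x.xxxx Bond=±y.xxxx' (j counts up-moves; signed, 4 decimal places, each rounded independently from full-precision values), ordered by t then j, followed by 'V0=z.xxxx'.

(0,0): Delta=-0.0941 Bond=23.9928
V0=16.8446

Risk-neutral probability p* = (R−d)/(u−d) = (1.18−0.82)/(1.36−0.82) = 0.6667.
At expiry t=1: V(1,0)=22.4500, V(1,1)=18.5900
(0,0): S=76.0000. Δ = (V_up−V_dn)/(S_up−S_dn) = (18.5900−22.4500)/(103.3600−62.3200) = -0.0941. V = [p*·18.5900 + (1−p*)·22.4500]/1.18 = 16.8446. B = V − Δ·S = 23.9928.
The time-0 hedge costs 16.8446, which is the no-arbitrage price.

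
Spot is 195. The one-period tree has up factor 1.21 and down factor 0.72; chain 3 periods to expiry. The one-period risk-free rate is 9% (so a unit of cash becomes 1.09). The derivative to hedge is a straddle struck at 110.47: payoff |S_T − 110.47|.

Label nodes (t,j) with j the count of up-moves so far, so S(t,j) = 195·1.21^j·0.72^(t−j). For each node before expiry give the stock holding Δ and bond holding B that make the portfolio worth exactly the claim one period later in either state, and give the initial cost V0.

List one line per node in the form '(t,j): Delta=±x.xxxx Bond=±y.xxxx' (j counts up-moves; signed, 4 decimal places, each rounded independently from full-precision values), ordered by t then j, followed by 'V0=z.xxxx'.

No-arbitrage ⇒ martingale measure with p* = (R−d)/(u−d) = 0.7551.
Terminal values V(3,·): V(3,0)=37.6866, V(3,1)=11.8465, V(3,2)=95.0896, V(3,3)=234.9844
Node (2,0) S=101.0880: V=(p*·11.8465+(1−p*)·37.6866)/1.09=16.6740; Δ=(11.8465−37.6866)/(122.3165−72.7834)=-0.5217; B=V−Δ·S=69.4090
Node (2,1) S=169.8840: V=(p*·95.0896+(1−p*)·11.8465)/1.09=68.5354; Δ=(95.0896−11.8465)/(205.5596−122.3165)=1.0000; B=V−Δ·S=-101.3486
Node (2,2) S=285.4995: V=(p*·234.9844+(1−p*)·95.0896)/1.09=184.1509; Δ=(234.9844−95.0896)/(345.4544−205.5596)=1.0000; B=V−Δ·S=-101.3486
Node (1,0) S=140.4000: V=(p*·68.5354+(1−p*)·16.6740)/1.09=51.2244; Δ=(68.5354−16.6740)/(169.8840−101.0880)=0.7538; B=V−Δ·S=-54.6151
Node (1,1) S=235.9500: V=(p*·184.1509+(1−p*)·68.5354)/1.09=142.9696; Δ=(184.1509−68.5354)/(285.4995−169.8840)=1.0000; B=V−Δ·S=-92.9804
Node (0,0) S=195.0000: V=(p*·142.9696+(1−p*)·51.2244)/1.09=110.5517; Δ=(142.9696−51.2244)/(235.9500−140.4000)=0.9602; B=V−Δ·S=-76.6833
The time-0 hedge costs 110.5517, which is the no-arbitrage price.

(0,0): Delta=0.9602 Bond=-76.6833
(1,0): Delta=0.7538 Bond=-54.6151
(1,1): Delta=1.0000 Bond=-92.9804
(2,0): Delta=-0.5217 Bond=69.4090
(2,1): Delta=1.0000 Bond=-101.3486
(2,2): Delta=1.0000 Bond=-101.3486
V0=110.5517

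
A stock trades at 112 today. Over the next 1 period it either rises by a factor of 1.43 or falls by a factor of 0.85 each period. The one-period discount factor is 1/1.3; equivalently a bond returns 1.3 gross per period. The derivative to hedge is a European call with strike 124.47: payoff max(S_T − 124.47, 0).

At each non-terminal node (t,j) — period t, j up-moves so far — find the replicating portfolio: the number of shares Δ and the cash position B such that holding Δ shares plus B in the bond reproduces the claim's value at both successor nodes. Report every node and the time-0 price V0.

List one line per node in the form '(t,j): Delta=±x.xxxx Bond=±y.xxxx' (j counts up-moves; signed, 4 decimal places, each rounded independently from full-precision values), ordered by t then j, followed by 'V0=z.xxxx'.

The replicating-portfolio and risk-neutral prices coincide; use p* = (1.3−0.85)/(1.43−0.85) = 0.7759 for the latter.
Terminal values V(1,·): V(1,0)=0.0000, V(1,1)=35.6900
(0,0): S=112.0000. Δ = (V_up−V_dn)/(S_up−S_dn) = (35.6900−0.0000)/(160.1600−95.2000) = 0.5494. V = [p*·35.6900 + (1−p*)·0.0000]/1.3 = 21.3004. B = V − Δ·S = -40.2341.
The time-0 hedge costs 21.3004, which is the no-arbitrage price.

(0,0): Delta=0.5494 Bond=-40.2341
V0=21.3004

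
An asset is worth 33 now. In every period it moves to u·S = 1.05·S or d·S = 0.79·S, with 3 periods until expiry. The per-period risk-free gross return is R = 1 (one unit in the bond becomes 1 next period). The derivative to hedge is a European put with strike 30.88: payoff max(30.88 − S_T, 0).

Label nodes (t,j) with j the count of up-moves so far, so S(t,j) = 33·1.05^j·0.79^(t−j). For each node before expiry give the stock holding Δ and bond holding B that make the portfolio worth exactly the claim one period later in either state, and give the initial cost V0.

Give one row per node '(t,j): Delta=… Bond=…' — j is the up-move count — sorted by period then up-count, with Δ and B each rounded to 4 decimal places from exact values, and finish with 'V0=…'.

(0,0): Delta=-0.4433 Bond=16.3671
(1,0): Delta=-1.0000 Bond=30.8800
(1,1): Delta=-0.3436 Bond=12.9117
(2,0): Delta=-1.0000 Bond=30.8800
(2,1): Delta=-1.0000 Bond=30.8800
(2,2): Delta=-0.2260 Bond=8.6335
V0=1.7378

Under the risk-neutral measure, an up-move has probability p* = (R−d)/(u−d) = 0.8077 and values discount at R = 1.
Terminal payoffs: V(3,0)=14.6097, V(3,1)=9.2549, V(3,2)=2.1378, V(3,3)=0.0000
Node (2,0) S=20.5953: V=(p*·9.2549+(1−p*)·14.6097)/1=10.2847; Δ=(9.2549−14.6097)/(21.6251−16.2703)=-1.0000; B=V−Δ·S=30.8800
Node (2,1) S=27.3735: V=(p*·2.1378+(1−p*)·9.2549)/1=3.5065; Δ=(2.1378−9.2549)/(28.7422−21.6251)=-1.0000; B=V−Δ·S=30.8800
Node (2,2) S=36.3825: V=(p*·0.0000+(1−p*)·2.1378)/1=0.4111; Δ=(0.0000−2.1378)/(38.2016−28.7422)=-0.2260; B=V−Δ·S=8.6335
Node (1,0) S=26.0700: V=(p*·3.5065+(1−p*)·10.2847)/1=4.8100; Δ=(3.5065−10.2847)/(27.3735−20.5953)=-1.0000; B=V−Δ·S=30.8800
Node (1,1) S=34.6500: V=(p*·0.4111+(1−p*)·3.5065)/1=1.0064; Δ=(0.4111−3.5065)/(36.3825−27.3735)=-0.3436; B=V−Δ·S=12.9117
Node (0,0) S=33.0000: V=(p*·1.0064+(1−p*)·4.8100)/1=1.7378; Δ=(1.0064−4.8100)/(34.6500−26.0700)=-0.4433; B=V−Δ·S=16.3671
Each (Δ,B) replicates both successor values, so the strategy is self-financing and V0 is arbitrage-free.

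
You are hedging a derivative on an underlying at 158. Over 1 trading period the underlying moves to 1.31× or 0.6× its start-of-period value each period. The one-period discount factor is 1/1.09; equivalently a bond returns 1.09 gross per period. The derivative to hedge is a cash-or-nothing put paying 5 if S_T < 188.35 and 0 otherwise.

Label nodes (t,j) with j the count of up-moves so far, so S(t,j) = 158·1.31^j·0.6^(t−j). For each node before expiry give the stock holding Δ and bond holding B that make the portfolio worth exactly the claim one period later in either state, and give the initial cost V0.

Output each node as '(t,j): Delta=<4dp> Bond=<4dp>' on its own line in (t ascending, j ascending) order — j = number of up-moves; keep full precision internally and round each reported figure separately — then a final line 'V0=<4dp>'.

The replicating-portfolio and risk-neutral prices coincide; use p* = (1.09−0.6)/(1.31−0.6) = 0.6901 for the latter.
At expiry t=1: V(1,0)=5.0000, V(1,1)=0.0000
(0,0): S=158.0000. Δ = (V_up−V_dn)/(S_up−S_dn) = (0.0000−5.0000)/(206.9800−94.8000) = -0.0446. V = [p*·0.0000 + (1−p*)·5.0000]/1.09 = 1.4214. B = V − Δ·S = 8.4636.
Check: Δ(0,0)·S0 + B(0,0) = 1.4214 = V0.

(0,0): Delta=-0.0446 Bond=8.4636
V0=1.4214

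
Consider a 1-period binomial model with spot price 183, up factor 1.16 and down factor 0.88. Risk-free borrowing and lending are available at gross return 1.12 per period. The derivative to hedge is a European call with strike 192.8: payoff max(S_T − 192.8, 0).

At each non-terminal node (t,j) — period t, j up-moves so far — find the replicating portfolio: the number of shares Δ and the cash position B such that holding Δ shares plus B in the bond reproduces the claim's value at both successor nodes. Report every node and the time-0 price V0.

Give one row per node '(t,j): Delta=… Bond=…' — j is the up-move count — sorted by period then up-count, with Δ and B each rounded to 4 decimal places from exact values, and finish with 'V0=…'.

(0,0): Delta=0.3802 Bond=-54.6633
V0=14.9082

The replicating-portfolio and risk-neutral prices coincide; use p* = (1.12−0.88)/(1.16−0.88) = 0.8571 for the latter.
Terminal payoffs: V(1,0)=0.0000, V(1,1)=19.4800
  t=0,j=0: stock 183.0000 → up 212.2800 (V=19.4800), down 161.0400 (V=0.0000). Price 14.9082; hedge Δ=0.3802, bond B=-54.6633.
The time-0 hedge costs 14.9082, which is the no-arbitrage price.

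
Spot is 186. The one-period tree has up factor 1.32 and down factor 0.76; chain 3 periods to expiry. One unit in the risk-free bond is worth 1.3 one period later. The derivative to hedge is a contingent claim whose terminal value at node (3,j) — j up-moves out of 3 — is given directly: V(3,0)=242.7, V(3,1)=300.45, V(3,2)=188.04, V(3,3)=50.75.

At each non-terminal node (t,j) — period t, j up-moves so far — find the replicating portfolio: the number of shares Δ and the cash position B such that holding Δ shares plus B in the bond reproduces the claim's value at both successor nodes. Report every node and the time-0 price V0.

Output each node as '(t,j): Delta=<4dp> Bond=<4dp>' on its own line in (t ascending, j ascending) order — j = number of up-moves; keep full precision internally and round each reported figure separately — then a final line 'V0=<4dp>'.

(0,0): Delta=-0.7688 Bond=172.7406
(1,0): Delta=-1.0333 Bond=261.9505
(1,1): Delta=-0.7631 Bond=223.1780
(2,0): Delta=0.9599 Bond=126.4038
(2,1): Delta=-1.0758 Bond=348.4665
(2,2): Delta=-0.7565 Bond=287.9709
V0=29.7487

Since d<R<u, set p* = (R−d)/(u−d) = 0.9643; price each node as the discounted p*-expectation of its children.
Payoff layer (t=3): V(3,0)=242.7000, V(3,1)=300.4500, V(3,2)=188.0400, V(3,3)=50.7500
Node (2,0) S=107.4336: V=(p*·300.4500+(1−p*)·242.7000)/1.3=229.5288; Δ=(300.4500−242.7000)/(141.8124−81.6495)=0.9599; B=V−Δ·S=126.4038
Node (2,1) S=186.5952: V=(p*·188.0400+(1−p*)·300.4500)/1.3=147.7343; Δ=(188.0400−300.4500)/(246.3057−141.8124)=-1.0758; B=V−Δ·S=348.4665
Node (2,2) S=324.0864: V=(p*·50.7500+(1−p*)·188.0400)/1.3=42.8102; Δ=(50.7500−188.0400)/(427.7940−246.3057)=-0.7565; B=V−Δ·S=287.9709
Node (1,0) S=141.3600: V=(p*·147.7343+(1−p*)·229.5288)/1.3=115.8889; Δ=(147.7343−229.5288)/(186.5952−107.4336)=-1.0333; B=V−Δ·S=261.9505
Node (1,1) S=245.5200: V=(p*·42.8102+(1−p*)·147.7343)/1.3=35.8134; Δ=(42.8102−147.7343)/(324.0864−186.5952)=-0.7631; B=V−Δ·S=223.1780
Node (0,0) S=186.0000: V=(p*·35.8134+(1−p*)·115.8889)/1.3=29.7487; Δ=(35.8134−115.8889)/(245.5200−141.3600)=-0.7688; B=V−Δ·S=172.7406
Self-financing check: at every node Δ·S+B equals the discounted successor values.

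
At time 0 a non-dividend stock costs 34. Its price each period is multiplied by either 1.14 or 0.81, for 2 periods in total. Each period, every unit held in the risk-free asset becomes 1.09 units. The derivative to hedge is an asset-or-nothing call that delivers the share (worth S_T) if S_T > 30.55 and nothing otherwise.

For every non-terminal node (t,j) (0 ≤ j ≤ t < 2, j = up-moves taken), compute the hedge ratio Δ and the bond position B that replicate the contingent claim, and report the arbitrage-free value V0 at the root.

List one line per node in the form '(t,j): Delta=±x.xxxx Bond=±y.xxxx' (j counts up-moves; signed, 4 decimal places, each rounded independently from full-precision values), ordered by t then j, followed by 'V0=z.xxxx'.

Since d<R<u, set p* = (R−d)/(u−d) = 0.8485; price each node as the discounted p*-expectation of its children.
Terminal payoffs: V(2,0)=0.0000, V(2,1)=31.3956, V(2,2)=44.1864
Node (1,0) S=27.5400: V=(p*·31.3956+(1−p*)·0.0000)/1.09=24.4392; Δ=(31.3956−0.0000)/(31.3956−22.3074)=3.4545; B=V−Δ·S=-70.6990
Node (1,1) S=38.7600: V=(p*·44.1864+(1−p*)·31.3956)/1.09=38.7600; Δ=(44.1864−31.3956)/(44.1864−31.3956)=1.0000; B=V−Δ·S=0.0000
Node (0,0) S=34.0000: V=(p*·38.7600+(1−p*)·24.4392)/1.09=33.5690; Δ=(38.7600−24.4392)/(38.7600−27.5400)=1.2764; B=V−Δ·S=-9.8275
Self-financing check: at every node Δ·S+B equals the discounted successor values.

(0,0): Delta=1.2764 Bond=-9.8275
(1,0): Delta=3.4545 Bond=-70.6990
(1,1): Delta=1.0000 Bond=0.0000
V0=33.5690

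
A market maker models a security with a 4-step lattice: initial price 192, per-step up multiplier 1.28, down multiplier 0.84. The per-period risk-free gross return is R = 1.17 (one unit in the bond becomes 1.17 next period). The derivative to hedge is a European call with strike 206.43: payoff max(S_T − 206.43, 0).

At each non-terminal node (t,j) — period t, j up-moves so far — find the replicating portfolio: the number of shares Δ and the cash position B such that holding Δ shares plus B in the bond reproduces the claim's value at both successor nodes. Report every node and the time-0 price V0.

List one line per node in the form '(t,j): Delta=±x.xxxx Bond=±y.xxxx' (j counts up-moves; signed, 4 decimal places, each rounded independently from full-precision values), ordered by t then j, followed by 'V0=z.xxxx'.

Under the risk-neutral measure, an up-move has probability p* = (R−d)/(u−d) = 0.7500 and values discount at R = 1.17.
Payoff layer (t=4): V(4,0)=0.0000, V(4,1)=0.0000, V(4,2)=15.5326, V(4,3)=131.7987, V(4,4)=308.9661
  t=3,j=0: stock 113.7992 → up 145.6629 (V=0.0000), down 95.5913 (V=0.0000). Price 0.0000; hedge Δ=0.0000, bond B=0.0000.
  t=3,j=1: stock 173.4083 → up 221.9626 (V=15.5326), down 145.6629 (V=0.0000). Price 9.9568; hedge Δ=0.2036, bond B=-25.3445.
  t=3,j=2: stock 264.2412 → up 338.2287 (V=131.7987), down 221.9626 (V=15.5326). Price 87.8053; hedge Δ=1.0000, bond B=-176.4359.
  t=3,j=3: stock 402.6532 → up 515.3961 (V=308.9661), down 338.2287 (V=131.7987). Price 226.2173; hedge Δ=1.0000, bond B=-176.4359.
  t=2,j=0: stock 135.4752 → up 173.4083 (V=9.9568), down 113.7992 (V=0.0000). Price 6.3825; hedge Δ=0.1670, bond B=-16.2465.
  t=2,j=1: stock 206.4384 → up 264.2412 (V=87.8053), down 173.4083 (V=9.9568). Price 58.4129; hedge Δ=0.8571, bond B=-118.5154.
  t=2,j=2: stock 314.5728 → up 402.6532 (V=226.2173), down 264.2412 (V=87.8053). Price 163.7729; hedge Δ=1.0000, bond B=-150.7999.
  t=1,j=0: stock 161.2800 → up 206.4384 (V=58.4129), down 135.4752 (V=6.3825). Price 38.8080; hedge Δ=0.7332, bond B=-79.4429.
  t=1,j=1: stock 245.7600 → up 314.5728 (V=163.7729), down 206.4384 (V=58.4129). Price 117.4640; hedge Δ=0.9743, bond B=-121.9904.
  t=0,j=0: stock 192.0000 → up 245.7600 (V=117.4640), down 161.2800 (V=38.8080). Price 83.5898; hedge Δ=0.9311, bond B=-95.1740.
Self-financing check: at every node Δ·S+B equals the discounted successor values.

(0,0): Delta=0.9311 Bond=-95.1740
(1,0): Delta=0.7332 Bond=-79.4429
(1,1): Delta=0.9743 Bond=-121.9904
(2,0): Delta=0.1670 Bond=-16.2465
(2,1): Delta=0.8571 Bond=-118.5154
(2,2): Delta=1.0000 Bond=-150.7999
(3,0): Delta=0.0000 Bond=0.0000
(3,1): Delta=0.2036 Bond=-25.3445
(3,2): Delta=1.0000 Bond=-176.4359
(3,3): Delta=1.0000 Bond=-176.4359
V0=83.5898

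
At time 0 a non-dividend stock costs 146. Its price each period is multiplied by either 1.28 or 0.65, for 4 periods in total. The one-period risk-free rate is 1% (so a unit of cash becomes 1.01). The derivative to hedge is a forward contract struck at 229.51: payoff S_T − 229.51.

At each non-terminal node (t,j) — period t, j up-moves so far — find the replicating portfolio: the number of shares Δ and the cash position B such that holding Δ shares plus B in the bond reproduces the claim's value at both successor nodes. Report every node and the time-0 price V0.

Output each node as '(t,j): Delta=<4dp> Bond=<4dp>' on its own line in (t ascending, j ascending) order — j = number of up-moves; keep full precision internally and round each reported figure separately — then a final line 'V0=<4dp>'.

Since d<R<u, set p* = (R−d)/(u−d) = 0.5714; price each node as the discounted p*-expectation of its children.
At expiry t=4: V(4,0)=-203.4481, V(4,1)=-178.1881, V(4,2)=-128.4453, V(4,3)=-30.4903, V(4,4)=162.4058
  t=3,j=0: stock 40.0953 → up 51.3219 (V=-178.1881), down 26.0619 (V=-203.4481). Price -187.1424; hedge Δ=1.0000, bond B=-227.2376.
  t=3,j=1: stock 78.9568 → up 101.0647 (V=-128.4453), down 51.3219 (V=-178.1881). Price -148.2808; hedge Δ=1.0000, bond B=-227.2376.
  t=3,j=2: stock 155.4842 → up 199.0197 (V=-30.4903), down 101.0647 (V=-128.4453). Price -71.7535; hedge Δ=1.0000, bond B=-227.2376.
  t=3,j=3: stock 306.1842 → up 391.9158 (V=162.4058), down 199.0197 (V=-30.4903). Price 78.9466; hedge Δ=1.0000, bond B=-227.2376.
  t=2,j=0: stock 61.6850 → up 78.9568 (V=-148.2808), down 40.0953 (V=-187.1424). Price -163.3027; hedge Δ=1.0000, bond B=-224.9877.
  t=2,j=1: stock 121.4720 → up 155.4842 (V=-71.7535), down 78.9568 (V=-148.2808). Price -103.5157; hedge Δ=1.0000, bond B=-224.9877.
  t=2,j=2: stock 239.2064 → up 306.1842 (V=78.9466), down 155.4842 (V=-71.7535). Price 14.2187; hedge Δ=1.0000, bond B=-224.9877.
  t=1,j=0: stock 94.9000 → up 121.4720 (V=-103.5157), down 61.6850 (V=-163.3027). Price -127.8601; hedge Δ=1.0000, bond B=-222.7601.
  t=1,j=1: stock 186.8800 → up 239.2064 (V=14.2187), down 121.4720 (V=-103.5157). Price -35.8801; hedge Δ=1.0000, bond B=-222.7601.
  t=0,j=0: stock 146.0000 → up 186.8800 (V=-35.8801), down 94.9000 (V=-127.8601). Price -74.5546; hedge Δ=1.0000, bond B=-220.5546.
Check: Δ(0,0)·S0 + B(0,0) = -74.5546 = V0.

(0,0): Delta=1.0000 Bond=-220.5546
(1,0): Delta=1.0000 Bond=-222.7601
(1,1): Delta=1.0000 Bond=-222.7601
(2,0): Delta=1.0000 Bond=-224.9877
(2,1): Delta=1.0000 Bond=-224.9877
(2,2): Delta=1.0000 Bond=-224.9877
(3,0): Delta=1.0000 Bond=-227.2376
(3,1): Delta=1.0000 Bond=-227.2376
(3,2): Delta=1.0000 Bond=-227.2376
(3,3): Delta=1.0000 Bond=-227.2376
V0=-74.5546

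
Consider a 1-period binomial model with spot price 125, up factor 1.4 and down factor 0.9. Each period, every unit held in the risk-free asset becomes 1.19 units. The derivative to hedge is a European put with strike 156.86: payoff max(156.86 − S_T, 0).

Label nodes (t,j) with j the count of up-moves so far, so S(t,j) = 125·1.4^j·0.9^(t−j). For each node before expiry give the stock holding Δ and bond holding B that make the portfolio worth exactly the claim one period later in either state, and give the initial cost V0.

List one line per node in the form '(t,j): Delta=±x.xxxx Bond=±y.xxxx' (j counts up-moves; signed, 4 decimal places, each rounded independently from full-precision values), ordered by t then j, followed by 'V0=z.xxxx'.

Under the risk-neutral measure, an up-move has probability p* = (R−d)/(u−d) = 0.5800 and values discount at R = 1.19.
Terminal values V(1,·): V(1,0)=44.3600, V(1,1)=0.0000
(0,0): S=125.0000. Δ = (V_up−V_dn)/(S_up−S_dn) = (0.0000−44.3600)/(175.0000−112.5000) = -0.7098. V = [p*·0.0000 + (1−p*)·44.3600]/1.19 = 15.6565. B = V − Δ·S = 104.3765.
Root portfolio cost Δ·125+B reproduces V0=15.6565.

(0,0): Delta=-0.7098 Bond=104.3765
V0=15.6565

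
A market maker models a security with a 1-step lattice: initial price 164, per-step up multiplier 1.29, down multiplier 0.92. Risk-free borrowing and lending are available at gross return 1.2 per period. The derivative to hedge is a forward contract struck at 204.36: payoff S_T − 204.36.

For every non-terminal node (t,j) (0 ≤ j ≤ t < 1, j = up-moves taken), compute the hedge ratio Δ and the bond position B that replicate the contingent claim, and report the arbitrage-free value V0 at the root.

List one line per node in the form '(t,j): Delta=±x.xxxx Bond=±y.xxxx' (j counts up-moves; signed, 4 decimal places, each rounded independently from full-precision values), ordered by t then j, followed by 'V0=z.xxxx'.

Risk-neutral probability p* = (R−d)/(u−d) = (1.2−0.92)/(1.29−0.92) = 0.7568.
Terminal values V(1,·): V(1,0)=-53.4800, V(1,1)=7.2000
Node (0,0) S=164.0000: V=(p*·7.2000+(1−p*)·-53.4800)/1.2=-6.3000; Δ=(7.2000−-53.4800)/(211.5600−150.8800)=1.0000; B=V−Δ·S=-170.3000
Root portfolio cost Δ·164+B reproduces V0=-6.3000.

(0,0): Delta=1.0000 Bond=-170.3000
V0=-6.3000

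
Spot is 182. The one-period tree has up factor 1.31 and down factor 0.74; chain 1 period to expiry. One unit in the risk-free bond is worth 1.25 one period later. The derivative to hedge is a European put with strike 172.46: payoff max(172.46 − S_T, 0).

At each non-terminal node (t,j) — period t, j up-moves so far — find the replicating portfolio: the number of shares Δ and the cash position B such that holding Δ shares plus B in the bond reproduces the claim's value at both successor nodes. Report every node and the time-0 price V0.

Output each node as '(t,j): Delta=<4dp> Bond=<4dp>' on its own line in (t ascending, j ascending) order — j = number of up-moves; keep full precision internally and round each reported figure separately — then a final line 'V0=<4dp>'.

The replicating-portfolio and risk-neutral prices coincide; use p* = (1.25−0.74)/(1.31−0.74) = 0.8947 for the latter.
Terminal values V(1,·): V(1,0)=37.7800, V(1,1)=0.0000
  t=0,j=0: stock 182.0000 → up 238.4200 (V=0.0000), down 134.6800 (V=37.7800). Price 3.1815; hedge Δ=-0.3642, bond B=69.4622.
Root portfolio cost Δ·182+B reproduces V0=3.1815.

(0,0): Delta=-0.3642 Bond=69.4622
V0=3.1815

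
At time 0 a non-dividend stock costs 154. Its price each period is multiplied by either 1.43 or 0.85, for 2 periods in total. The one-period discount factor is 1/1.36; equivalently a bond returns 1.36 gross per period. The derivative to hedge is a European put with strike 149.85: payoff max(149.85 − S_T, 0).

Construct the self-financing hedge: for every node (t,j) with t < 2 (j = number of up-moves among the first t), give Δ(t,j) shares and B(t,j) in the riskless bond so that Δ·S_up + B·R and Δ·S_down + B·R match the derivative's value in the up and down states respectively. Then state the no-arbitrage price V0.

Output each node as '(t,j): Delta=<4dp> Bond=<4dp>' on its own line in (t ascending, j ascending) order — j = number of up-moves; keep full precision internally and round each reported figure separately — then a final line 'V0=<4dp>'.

Under the risk-neutral measure, an up-move has probability p* = (R−d)/(u−d) = 0.8793 and values discount at R = 1.36.
Terminal payoffs: V(2,0)=38.5850, V(2,1)=0.0000, V(2,2)=0.0000
(1,0): S=130.9000. Δ = (V_up−V_dn)/(S_up−S_dn) = (0.0000−38.5850)/(187.1870−111.2650) = -0.5082. V = [p*·0.0000 + (1−p*)·38.5850]/1.36 = 3.4241. B = V − Δ·S = 69.9500.
(1,1): S=220.2200. Δ = (V_up−V_dn)/(S_up−S_dn) = (0.0000−0.0000)/(314.9146−187.1870) = 0.0000. V = [p*·0.0000 + (1−p*)·0.0000]/1.36 = 0.0000. B = V − Δ·S = 0.0000.
(0,0): S=154.0000. Δ = (V_up−V_dn)/(S_up−S_dn) = (0.0000−3.4241)/(220.2200−130.9000) = -0.0383. V = [p*·0.0000 + (1−p*)·3.4241]/1.36 = 0.3039. B = V − Δ·S = 6.2075.
Check: Δ(0,0)·S0 + B(0,0) = 0.3039 = V0.

(0,0): Delta=-0.0383 Bond=6.2075
(1,0): Delta=-0.5082 Bond=69.9500
(1,1): Delta=0.0000 Bond=0.0000
V0=0.3039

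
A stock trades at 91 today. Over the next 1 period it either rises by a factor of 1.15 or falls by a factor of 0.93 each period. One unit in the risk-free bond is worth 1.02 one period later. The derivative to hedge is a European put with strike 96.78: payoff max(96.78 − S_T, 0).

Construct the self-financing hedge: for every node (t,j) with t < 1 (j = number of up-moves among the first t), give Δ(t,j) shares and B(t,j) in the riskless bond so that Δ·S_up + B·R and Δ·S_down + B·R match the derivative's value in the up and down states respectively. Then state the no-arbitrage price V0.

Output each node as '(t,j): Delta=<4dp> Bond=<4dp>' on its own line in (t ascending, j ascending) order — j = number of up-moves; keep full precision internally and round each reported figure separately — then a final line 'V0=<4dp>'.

The replicating-portfolio and risk-neutral prices coincide; use p* = (1.02−0.93)/(1.15−0.93) = 0.4091 for the latter.
Terminal values V(1,·): V(1,0)=12.1500, V(1,1)=0.0000
Node (0,0) S=91.0000: V=(p*·0.0000+(1−p*)·12.1500)/1.02=7.0388; Δ=(0.0000−12.1500)/(104.6500−84.6300)=-0.6069; B=V−Δ·S=62.2660
The time-0 hedge costs 7.0388, which is the no-arbitrage price.

(0,0): Delta=-0.6069 Bond=62.2660
V0=7.0388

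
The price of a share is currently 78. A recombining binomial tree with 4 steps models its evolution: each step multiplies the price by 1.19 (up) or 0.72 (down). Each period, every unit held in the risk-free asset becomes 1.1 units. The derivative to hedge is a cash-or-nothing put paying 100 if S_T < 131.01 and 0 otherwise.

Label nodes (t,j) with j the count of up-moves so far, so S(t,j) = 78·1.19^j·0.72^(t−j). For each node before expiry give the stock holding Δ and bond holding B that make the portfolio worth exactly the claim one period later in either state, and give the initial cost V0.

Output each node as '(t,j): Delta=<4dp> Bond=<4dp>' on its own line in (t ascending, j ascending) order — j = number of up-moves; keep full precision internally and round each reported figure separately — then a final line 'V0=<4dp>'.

Risk-neutral probability p* = (R−d)/(u−d) = (1.1−0.72)/(1.19−0.72) = 0.8085.
Terminal payoffs: V(4,0)=100.0000, V(4,1)=100.0000, V(4,2)=100.0000, V(4,3)=100.0000, V(4,4)=0.0000
  t=3,j=0: stock 29.1133 → up 34.6449 (V=100.0000), down 20.9616 (V=100.0000). Price 90.9091; hedge Δ=0.0000, bond B=90.9091.
  t=3,j=1: stock 48.1179 → up 57.2603 (V=100.0000), down 34.6449 (V=100.0000). Price 90.9091; hedge Δ=0.0000, bond B=90.9091.
  t=3,j=2: stock 79.5282 → up 94.6385 (V=100.0000), down 57.2603 (V=100.0000). Price 90.9091; hedge Δ=0.0000, bond B=90.9091.
  t=3,j=3: stock 131.4424 → up 156.4165 (V=0.0000), down 94.6385 (V=100.0000). Price 17.4081; hedge Δ=-1.6187, bond B=230.1741.
  t=2,j=0: stock 40.4352 → up 48.1179 (V=90.9091), down 29.1133 (V=90.9091). Price 82.6446; hedge Δ=0.0000, bond B=82.6446.
  t=2,j=1: stock 66.8304 → up 79.5282 (V=90.9091), down 48.1179 (V=90.9091). Price 82.6446; hedge Δ=0.0000, bond B=82.6446.
  t=2,j=2: stock 110.4558 → up 131.4424 (V=17.4081), down 79.5282 (V=90.9091). Price 28.6207; hedge Δ=-1.4158, bond B=185.0057.
  t=1,j=0: stock 56.1600 → up 66.8304 (V=82.6446), down 40.4352 (V=82.6446). Price 75.1315; hedge Δ=0.0000, bond B=75.1315.
  t=1,j=1: stock 92.8200 → up 110.4558 (V=28.6207), down 66.8304 (V=82.6446). Price 35.4234; hedge Δ=-1.2384, bond B=150.3679.
  t=0,j=0: stock 78.0000 → up 92.8200 (V=35.4234), down 56.1600 (V=75.1315). Price 39.1155; hedge Δ=-1.0831, bond B=123.6008.
Each (Δ,B) replicates both successor values, so the strategy is self-financing and V0 is arbitrage-free.

(0,0): Delta=-1.0831 Bond=123.6008
(1,0): Delta=0.0000 Bond=75.1315
(1,1): Delta=-1.2384 Bond=150.3679
(2,0): Delta=0.0000 Bond=82.6446
(2,1): Delta=0.0000 Bond=82.6446
(2,2): Delta=-1.4158 Bond=185.0057
(3,0): Delta=0.0000 Bond=90.9091
(3,1): Delta=0.0000 Bond=90.9091
(3,2): Delta=0.0000 Bond=90.9091
(3,3): Delta=-1.6187 Bond=230.1741
V0=39.1155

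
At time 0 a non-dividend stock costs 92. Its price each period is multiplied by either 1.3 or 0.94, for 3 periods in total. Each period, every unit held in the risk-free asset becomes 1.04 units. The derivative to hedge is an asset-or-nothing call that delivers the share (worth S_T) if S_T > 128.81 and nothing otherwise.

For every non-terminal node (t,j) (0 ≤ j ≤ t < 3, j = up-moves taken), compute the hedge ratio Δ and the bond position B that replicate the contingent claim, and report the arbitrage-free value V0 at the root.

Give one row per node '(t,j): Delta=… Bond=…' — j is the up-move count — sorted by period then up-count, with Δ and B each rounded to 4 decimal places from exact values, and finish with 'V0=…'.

(0,0): Delta=1.7575 Bond=-136.1213
(1,0): Delta=1.2539 Bond=-98.0073
(1,1): Delta=2.7045 Bond=-254.8191
(2,0): Delta=0.0000 Bond=0.0000
(2,1): Delta=3.6111 Bond=-366.9394
(2,2): Delta=1.0000 Bond=0.0000
V0=25.5728

No-arbitrage ⇒ martingale measure with p* = (R−d)/(u−d) = 0.2778.
Terminal values V(3,·): V(3,0)=0.0000, V(3,1)=0.0000, V(3,2)=146.1512, V(3,3)=202.1240
(2,0): S=81.2912. Δ = (V_up−V_dn)/(S_up−S_dn) = (0.0000−0.0000)/(105.6786−76.4137) = 0.0000. V = [p*·0.0000 + (1−p*)·0.0000]/1.04 = 0.0000. B = V − Δ·S = 0.0000.
(2,1): S=112.4240. Δ = (V_up−V_dn)/(S_up−S_dn) = (146.1512−0.0000)/(146.1512−105.6786) = 3.6111. V = [p*·146.1512 + (1−p*)·0.0000]/1.04 = 39.0361. B = V − Δ·S = -366.9394.
(2,2): S=155.4800. Δ = (V_up−V_dn)/(S_up−S_dn) = (202.1240−146.1512)/(202.1240−146.1512) = 1.0000. V = [p*·202.1240 + (1−p*)·146.1512]/1.04 = 155.4800. B = V − Δ·S = 0.0000.
(1,0): S=86.4800. Δ = (V_up−V_dn)/(S_up−S_dn) = (39.0361−0.0000)/(112.4240−81.2912) = 1.2539. V = [p*·39.0361 + (1−p*)·0.0000]/1.04 = 10.4263. B = V − Δ·S = -98.0073.
(1,1): S=119.6000. Δ = (V_up−V_dn)/(S_up−S_dn) = (155.4800−39.0361)/(155.4800−112.4240) = 2.7045. V = [p*·155.4800 + (1−p*)·39.0361]/1.04 = 68.6362. B = V − Δ·S = -254.8191.
(0,0): S=92.0000. Δ = (V_up−V_dn)/(S_up−S_dn) = (68.6362−10.4263)/(119.6000−86.4800) = 1.7575. V = [p*·68.6362 + (1−p*)·10.4263]/1.04 = 25.5728. B = V − Δ·S = -136.1213.
Self-financing check: at every node Δ·S+B equals the discounted successor values.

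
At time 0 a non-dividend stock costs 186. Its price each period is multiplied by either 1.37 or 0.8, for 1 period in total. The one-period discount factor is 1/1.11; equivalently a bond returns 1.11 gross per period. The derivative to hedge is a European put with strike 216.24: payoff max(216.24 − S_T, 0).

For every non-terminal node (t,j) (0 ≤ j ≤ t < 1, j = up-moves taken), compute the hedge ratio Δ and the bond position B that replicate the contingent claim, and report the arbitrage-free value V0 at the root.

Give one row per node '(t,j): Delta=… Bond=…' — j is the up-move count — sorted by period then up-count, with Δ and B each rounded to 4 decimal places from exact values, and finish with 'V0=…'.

The replicating-portfolio and risk-neutral prices coincide; use p* = (1.11−0.8)/(1.37−0.8) = 0.5439 for the latter.
Terminal values V(1,·): V(1,0)=67.4400, V(1,1)=0.0000
  t=0,j=0: stock 186.0000 → up 254.8200 (V=0.0000), down 148.8000 (V=67.4400). Price 27.7136; hedge Δ=-0.6361, bond B=146.0294.
Check: Δ(0,0)·S0 + B(0,0) = 27.7136 = V0.

(0,0): Delta=-0.6361 Bond=146.0294
V0=27.7136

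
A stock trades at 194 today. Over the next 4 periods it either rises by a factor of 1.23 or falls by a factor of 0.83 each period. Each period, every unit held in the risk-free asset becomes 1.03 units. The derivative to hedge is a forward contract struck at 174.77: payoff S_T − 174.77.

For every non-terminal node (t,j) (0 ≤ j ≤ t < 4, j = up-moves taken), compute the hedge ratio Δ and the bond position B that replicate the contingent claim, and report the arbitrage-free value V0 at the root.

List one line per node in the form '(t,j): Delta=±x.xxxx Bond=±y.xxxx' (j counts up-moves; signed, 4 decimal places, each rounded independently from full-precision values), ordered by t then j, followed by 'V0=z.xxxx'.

(0,0): Delta=1.0000 Bond=-155.2809
(1,0): Delta=1.0000 Bond=-159.9393
(1,1): Delta=1.0000 Bond=-159.9393
(2,0): Delta=1.0000 Bond=-164.7375
(2,1): Delta=1.0000 Bond=-164.7375
(2,2): Delta=1.0000 Bond=-164.7375
(3,0): Delta=1.0000 Bond=-169.6796
(3,1): Delta=1.0000 Bond=-169.6796
(3,2): Delta=1.0000 Bond=-169.6796
(3,3): Delta=1.0000 Bond=-169.6796
V0=38.7191

The replicating-portfolio and risk-neutral prices coincide; use p* = (1.03−0.83)/(1.23−0.83) = 0.5000 for the latter.
Terminal payoffs: V(4,0)=-82.7009, V(4,1)=-38.3302, V(4,2)=27.4239, V(4,3)=124.8668, V(4,4)=269.2701
  t=3,j=0: stock 110.9267 → up 136.4398 (V=-38.3302), down 92.0691 (V=-82.7009). Price -58.7529; hedge Δ=1.0000, bond B=-169.6796.
  t=3,j=1: stock 164.3853 → up 202.1939 (V=27.4239), down 136.4398 (V=-38.3302). Price -5.2943; hedge Δ=1.0000, bond B=-169.6796.
  t=3,j=2: stock 243.6072 → up 299.6368 (V=124.8668), down 202.1939 (V=27.4239). Price 73.9275; hedge Δ=1.0000, bond B=-169.6796.
  t=3,j=3: stock 361.0082 → up 444.0401 (V=269.2701), down 299.6368 (V=124.8668). Price 191.3286; hedge Δ=1.0000, bond B=-169.6796.
  t=2,j=0: stock 133.6466 → up 164.3853 (V=-5.2943), down 110.9267 (V=-58.7529). Price -31.0909; hedge Δ=1.0000, bond B=-164.7375.
  t=2,j=1: stock 198.0546 → up 243.6072 (V=73.9275), down 164.3853 (V=-5.2943). Price 33.3171; hedge Δ=1.0000, bond B=-164.7375.
  t=2,j=2: stock 293.5026 → up 361.0082 (V=191.3286), down 243.6072 (V=73.9275). Price 128.7651; hedge Δ=1.0000, bond B=-164.7375.
  t=1,j=0: stock 161.0200 → up 198.0546 (V=33.3171), down 133.6466 (V=-31.0909). Price 1.0807; hedge Δ=1.0000, bond B=-159.9393.
  t=1,j=1: stock 238.6200 → up 293.5026 (V=128.7651), down 198.0546 (V=33.3171). Price 78.6807; hedge Δ=1.0000, bond B=-159.9393.
  t=0,j=0: stock 194.0000 → up 238.6200 (V=78.6807), down 161.0200 (V=1.0807). Price 38.7191; hedge Δ=1.0000, bond B=-155.2809.
Each (Δ,B) replicates both successor values, so the strategy is self-financing and V0 is arbitrage-free.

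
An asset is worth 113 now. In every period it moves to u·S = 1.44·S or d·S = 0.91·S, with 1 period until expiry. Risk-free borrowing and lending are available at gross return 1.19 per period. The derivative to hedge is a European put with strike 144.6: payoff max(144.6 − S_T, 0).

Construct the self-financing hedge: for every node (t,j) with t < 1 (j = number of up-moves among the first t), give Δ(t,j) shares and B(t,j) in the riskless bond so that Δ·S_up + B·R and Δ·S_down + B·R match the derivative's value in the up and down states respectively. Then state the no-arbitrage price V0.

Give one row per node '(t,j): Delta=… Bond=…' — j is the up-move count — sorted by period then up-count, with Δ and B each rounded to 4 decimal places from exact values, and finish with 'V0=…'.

No-arbitrage ⇒ martingale measure with p* = (R−d)/(u−d) = 0.5283.
Payoff layer (t=1): V(1,0)=41.7700, V(1,1)=0.0000
Node (0,0) S=113.0000: V=(p*·0.0000+(1−p*)·41.7700)/1.19=16.5570; Δ=(0.0000−41.7700)/(162.7200−102.8300)=-0.6974; B=V−Δ·S=95.3683
Root portfolio cost Δ·113+B reproduces V0=16.5570.

(0,0): Delta=-0.6974 Bond=95.3683
V0=16.5570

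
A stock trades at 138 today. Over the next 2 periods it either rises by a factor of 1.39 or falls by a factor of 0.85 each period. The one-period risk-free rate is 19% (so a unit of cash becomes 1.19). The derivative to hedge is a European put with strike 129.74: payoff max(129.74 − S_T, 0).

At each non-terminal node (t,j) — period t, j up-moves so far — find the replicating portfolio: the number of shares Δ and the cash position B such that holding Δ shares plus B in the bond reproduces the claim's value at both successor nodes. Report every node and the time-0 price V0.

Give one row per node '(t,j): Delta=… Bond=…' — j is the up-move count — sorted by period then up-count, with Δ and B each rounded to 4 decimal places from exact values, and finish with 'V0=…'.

Under the risk-neutral measure, an up-move has probability p* = (R−d)/(u−d) = 0.6296 and values discount at R = 1.19.
Payoff layer (t=2): V(2,0)=30.0350, V(2,1)=0.0000, V(2,2)=0.0000
Node (1,0) S=117.3000: V=(p*·0.0000+(1−p*)·30.0350)/1.19=9.3480; Δ=(0.0000−30.0350)/(163.0470−99.7050)=-0.4742; B=V−Δ·S=64.9683
Node (1,1) S=191.8200: V=(p*·0.0000+(1−p*)·0.0000)/1.19=0.0000; Δ=(0.0000−0.0000)/(266.6298−163.0470)=0.0000; B=V−Δ·S=0.0000
Node (0,0) S=138.0000: V=(p*·0.0000+(1−p*)·9.3480)/1.19=2.9094; Δ=(0.0000−9.3480)/(191.8200−117.3000)=-0.1254; B=V−Δ·S=20.2205
Each (Δ,B) replicates both successor values, so the strategy is self-financing and V0 is arbitrage-free.

(0,0): Delta=-0.1254 Bond=20.2205
(1,0): Delta=-0.4742 Bond=64.9683
(1,1): Delta=0.0000 Bond=0.0000
V0=2.9094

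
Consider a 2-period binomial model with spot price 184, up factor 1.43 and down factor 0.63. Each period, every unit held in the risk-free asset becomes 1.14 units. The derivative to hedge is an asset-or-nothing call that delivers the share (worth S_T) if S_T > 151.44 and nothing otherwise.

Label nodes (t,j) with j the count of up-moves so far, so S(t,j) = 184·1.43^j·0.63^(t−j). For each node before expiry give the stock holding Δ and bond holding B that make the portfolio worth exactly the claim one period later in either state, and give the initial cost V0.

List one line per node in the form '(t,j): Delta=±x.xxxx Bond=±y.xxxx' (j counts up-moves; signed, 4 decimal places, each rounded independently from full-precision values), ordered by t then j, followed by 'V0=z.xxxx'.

Under the risk-neutral measure, an up-move has probability p* = (R−d)/(u−d) = 0.6375 and values discount at R = 1.14.
Terminal values V(2,·): V(2,0)=0.0000, V(2,1)=165.7656, V(2,2)=376.2616
Node (1,0) S=115.9200: V=(p*·165.7656+(1−p*)·0.0000)/1.14=92.6979; Δ=(165.7656−0.0000)/(165.7656−73.0296)=1.7875; B=V−Δ·S=-114.5091
Node (1,1) S=263.1200: V=(p*·376.2616+(1−p*)·165.7656)/1.14=263.1200; Δ=(376.2616−165.7656)/(376.2616−165.7656)=1.0000; B=V−Δ·S=0.0000
Node (0,0) S=184.0000: V=(p*·263.1200+(1−p*)·92.6979)/1.14=176.6158; Δ=(263.1200−92.6979)/(263.1200−115.9200)=1.1578; B=V−Δ·S=-36.4119
Check: Δ(0,0)·S0 + B(0,0) = 176.6158 = V0.

(0,0): Delta=1.1578 Bond=-36.4119
(1,0): Delta=1.7875 Bond=-114.5091
(1,1): Delta=1.0000 Bond=0.0000
V0=176.6158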